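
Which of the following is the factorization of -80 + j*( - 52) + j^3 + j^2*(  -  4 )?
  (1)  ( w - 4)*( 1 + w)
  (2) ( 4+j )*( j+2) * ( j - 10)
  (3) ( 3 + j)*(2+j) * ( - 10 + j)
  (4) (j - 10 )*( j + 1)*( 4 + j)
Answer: 2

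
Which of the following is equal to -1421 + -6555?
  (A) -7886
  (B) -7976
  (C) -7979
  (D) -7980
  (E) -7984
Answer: B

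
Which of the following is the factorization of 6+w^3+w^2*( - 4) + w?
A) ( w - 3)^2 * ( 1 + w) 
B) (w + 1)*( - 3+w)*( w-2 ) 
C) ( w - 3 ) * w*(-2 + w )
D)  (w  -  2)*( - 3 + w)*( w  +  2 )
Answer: B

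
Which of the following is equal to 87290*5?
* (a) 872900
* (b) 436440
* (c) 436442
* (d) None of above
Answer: d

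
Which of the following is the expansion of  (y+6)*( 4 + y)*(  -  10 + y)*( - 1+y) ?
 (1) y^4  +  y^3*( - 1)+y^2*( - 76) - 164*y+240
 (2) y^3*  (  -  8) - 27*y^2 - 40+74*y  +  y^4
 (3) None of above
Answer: 1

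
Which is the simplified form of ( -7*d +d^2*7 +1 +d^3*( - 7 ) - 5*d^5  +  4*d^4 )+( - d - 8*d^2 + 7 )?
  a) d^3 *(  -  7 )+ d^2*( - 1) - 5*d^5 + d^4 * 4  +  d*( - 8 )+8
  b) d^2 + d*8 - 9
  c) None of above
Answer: a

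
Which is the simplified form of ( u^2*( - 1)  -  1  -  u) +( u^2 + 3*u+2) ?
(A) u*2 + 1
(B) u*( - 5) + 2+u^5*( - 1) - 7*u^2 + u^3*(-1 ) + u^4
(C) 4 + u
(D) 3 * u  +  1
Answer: A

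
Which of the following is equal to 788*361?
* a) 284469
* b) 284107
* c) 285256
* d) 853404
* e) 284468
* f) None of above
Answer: e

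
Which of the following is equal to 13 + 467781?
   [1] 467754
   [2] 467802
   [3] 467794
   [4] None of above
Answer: 3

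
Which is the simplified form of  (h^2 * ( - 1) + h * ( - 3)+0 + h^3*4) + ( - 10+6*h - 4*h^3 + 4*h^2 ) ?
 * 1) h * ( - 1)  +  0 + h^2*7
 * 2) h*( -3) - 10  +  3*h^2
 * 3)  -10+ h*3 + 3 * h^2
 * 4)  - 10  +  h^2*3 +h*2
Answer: 3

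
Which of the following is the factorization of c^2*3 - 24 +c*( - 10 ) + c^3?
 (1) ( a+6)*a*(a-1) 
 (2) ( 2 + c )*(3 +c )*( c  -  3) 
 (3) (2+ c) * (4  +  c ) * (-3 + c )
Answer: 3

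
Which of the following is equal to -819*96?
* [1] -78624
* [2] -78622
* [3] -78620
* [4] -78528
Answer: 1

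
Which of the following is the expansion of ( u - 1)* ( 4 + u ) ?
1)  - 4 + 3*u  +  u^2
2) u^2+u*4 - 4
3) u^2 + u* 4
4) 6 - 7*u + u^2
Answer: 1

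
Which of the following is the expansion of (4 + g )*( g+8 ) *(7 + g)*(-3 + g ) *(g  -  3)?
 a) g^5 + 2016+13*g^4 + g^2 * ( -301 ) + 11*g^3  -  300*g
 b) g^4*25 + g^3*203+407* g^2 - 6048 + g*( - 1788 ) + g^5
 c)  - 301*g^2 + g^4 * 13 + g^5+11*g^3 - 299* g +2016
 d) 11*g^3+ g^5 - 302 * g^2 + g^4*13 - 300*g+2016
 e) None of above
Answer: a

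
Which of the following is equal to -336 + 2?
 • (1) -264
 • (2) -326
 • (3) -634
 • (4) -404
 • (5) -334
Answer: 5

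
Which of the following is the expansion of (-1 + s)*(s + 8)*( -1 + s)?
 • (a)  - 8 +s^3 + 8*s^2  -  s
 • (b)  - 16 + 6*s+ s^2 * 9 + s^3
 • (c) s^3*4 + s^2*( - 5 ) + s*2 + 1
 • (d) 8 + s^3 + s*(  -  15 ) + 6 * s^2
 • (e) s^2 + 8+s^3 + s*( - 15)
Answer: d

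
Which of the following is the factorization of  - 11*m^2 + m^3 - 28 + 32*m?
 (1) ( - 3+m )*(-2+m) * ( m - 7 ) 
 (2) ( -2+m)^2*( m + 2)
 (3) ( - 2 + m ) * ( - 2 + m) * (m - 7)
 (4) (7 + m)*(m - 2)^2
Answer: 3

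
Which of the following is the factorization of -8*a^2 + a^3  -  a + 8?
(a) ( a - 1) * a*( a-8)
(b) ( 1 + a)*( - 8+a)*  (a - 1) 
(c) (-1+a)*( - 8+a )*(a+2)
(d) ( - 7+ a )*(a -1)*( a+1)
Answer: b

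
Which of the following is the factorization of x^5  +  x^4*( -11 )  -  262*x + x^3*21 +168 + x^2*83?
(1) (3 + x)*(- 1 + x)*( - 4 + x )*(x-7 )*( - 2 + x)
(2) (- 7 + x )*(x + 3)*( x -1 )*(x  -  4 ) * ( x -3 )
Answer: 1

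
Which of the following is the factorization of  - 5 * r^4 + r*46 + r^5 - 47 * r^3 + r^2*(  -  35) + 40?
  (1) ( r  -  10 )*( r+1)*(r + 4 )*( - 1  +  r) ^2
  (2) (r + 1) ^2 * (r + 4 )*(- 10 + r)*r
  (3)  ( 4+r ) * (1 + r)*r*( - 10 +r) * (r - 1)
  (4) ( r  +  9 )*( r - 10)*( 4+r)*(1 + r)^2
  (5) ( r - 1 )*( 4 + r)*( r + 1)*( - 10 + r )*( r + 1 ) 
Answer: 5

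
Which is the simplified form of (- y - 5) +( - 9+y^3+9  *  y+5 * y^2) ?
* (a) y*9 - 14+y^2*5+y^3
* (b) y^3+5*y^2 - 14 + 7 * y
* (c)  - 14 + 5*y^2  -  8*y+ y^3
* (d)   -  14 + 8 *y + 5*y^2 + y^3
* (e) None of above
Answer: d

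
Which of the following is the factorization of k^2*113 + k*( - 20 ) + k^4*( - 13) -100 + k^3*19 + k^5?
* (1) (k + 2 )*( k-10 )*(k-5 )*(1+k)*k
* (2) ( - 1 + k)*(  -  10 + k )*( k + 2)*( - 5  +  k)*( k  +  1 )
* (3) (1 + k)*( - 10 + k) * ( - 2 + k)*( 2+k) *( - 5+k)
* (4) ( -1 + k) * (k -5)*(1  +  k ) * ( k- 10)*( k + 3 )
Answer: 2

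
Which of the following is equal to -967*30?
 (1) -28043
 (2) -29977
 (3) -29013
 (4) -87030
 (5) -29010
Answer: 5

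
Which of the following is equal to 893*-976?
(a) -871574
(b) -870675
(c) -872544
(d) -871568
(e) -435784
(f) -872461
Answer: d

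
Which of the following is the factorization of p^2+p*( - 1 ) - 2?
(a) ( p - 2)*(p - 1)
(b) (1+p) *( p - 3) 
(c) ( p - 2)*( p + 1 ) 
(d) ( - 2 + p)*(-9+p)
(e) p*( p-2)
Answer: c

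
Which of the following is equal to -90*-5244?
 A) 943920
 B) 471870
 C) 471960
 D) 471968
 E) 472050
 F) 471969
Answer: C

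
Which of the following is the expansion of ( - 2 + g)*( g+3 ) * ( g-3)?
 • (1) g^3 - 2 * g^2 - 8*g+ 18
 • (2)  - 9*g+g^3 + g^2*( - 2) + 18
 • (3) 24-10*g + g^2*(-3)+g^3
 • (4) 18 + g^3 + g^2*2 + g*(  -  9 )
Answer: 2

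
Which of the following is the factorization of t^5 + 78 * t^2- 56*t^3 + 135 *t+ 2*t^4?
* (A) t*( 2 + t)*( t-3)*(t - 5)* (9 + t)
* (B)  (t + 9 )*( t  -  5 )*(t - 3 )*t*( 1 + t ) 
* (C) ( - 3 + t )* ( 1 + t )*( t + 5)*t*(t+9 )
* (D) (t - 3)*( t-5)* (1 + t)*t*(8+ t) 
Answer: B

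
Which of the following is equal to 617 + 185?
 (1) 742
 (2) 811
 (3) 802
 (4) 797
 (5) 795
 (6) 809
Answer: 3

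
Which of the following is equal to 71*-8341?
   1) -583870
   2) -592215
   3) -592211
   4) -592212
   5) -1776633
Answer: 3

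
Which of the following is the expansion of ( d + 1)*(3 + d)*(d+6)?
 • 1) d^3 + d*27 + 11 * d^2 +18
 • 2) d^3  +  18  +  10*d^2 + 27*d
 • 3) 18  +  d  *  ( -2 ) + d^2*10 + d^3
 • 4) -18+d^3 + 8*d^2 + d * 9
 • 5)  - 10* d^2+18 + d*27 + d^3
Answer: 2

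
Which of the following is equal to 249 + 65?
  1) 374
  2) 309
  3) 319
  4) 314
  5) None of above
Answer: 4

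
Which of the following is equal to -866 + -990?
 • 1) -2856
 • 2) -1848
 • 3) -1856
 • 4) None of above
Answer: 3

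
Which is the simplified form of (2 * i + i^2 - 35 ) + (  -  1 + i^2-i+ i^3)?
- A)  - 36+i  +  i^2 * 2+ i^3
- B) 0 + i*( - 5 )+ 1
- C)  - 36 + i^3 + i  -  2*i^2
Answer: A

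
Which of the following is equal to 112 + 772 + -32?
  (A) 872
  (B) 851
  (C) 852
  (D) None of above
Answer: C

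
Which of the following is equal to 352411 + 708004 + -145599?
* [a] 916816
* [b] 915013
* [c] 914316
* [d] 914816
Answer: d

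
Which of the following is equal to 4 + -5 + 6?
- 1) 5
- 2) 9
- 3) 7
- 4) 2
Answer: 1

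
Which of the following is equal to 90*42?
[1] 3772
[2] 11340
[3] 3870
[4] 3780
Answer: 4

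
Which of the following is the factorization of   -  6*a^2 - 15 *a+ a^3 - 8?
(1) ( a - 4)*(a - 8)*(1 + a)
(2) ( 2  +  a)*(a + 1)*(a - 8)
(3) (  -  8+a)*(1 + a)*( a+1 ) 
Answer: 3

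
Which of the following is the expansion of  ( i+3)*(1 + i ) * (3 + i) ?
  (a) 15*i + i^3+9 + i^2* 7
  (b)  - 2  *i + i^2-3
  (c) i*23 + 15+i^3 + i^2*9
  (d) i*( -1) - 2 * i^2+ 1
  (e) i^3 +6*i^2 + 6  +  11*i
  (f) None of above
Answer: a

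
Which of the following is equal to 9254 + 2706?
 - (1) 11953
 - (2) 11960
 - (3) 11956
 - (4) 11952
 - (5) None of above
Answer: 2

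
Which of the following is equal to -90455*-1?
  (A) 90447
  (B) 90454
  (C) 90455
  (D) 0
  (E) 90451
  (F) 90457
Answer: C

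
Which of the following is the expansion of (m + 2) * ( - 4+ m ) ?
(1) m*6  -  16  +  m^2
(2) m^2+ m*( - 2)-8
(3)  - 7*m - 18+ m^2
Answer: 2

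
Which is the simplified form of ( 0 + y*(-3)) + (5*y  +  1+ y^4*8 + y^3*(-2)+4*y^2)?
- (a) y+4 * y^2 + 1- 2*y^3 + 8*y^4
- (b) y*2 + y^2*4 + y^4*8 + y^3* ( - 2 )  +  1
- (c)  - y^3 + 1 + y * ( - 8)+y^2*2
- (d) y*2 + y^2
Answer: b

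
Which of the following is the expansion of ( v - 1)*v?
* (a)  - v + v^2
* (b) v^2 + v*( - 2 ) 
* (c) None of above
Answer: a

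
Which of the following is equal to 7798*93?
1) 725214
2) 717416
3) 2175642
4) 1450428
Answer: 1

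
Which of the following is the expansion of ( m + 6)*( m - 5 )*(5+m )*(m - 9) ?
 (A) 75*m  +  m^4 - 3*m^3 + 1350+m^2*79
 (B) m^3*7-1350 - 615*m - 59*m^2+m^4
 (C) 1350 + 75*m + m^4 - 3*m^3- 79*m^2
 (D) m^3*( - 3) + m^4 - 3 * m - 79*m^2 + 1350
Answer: C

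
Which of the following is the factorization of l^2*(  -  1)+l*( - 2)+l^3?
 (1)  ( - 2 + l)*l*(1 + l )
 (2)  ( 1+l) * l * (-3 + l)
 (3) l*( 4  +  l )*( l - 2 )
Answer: 1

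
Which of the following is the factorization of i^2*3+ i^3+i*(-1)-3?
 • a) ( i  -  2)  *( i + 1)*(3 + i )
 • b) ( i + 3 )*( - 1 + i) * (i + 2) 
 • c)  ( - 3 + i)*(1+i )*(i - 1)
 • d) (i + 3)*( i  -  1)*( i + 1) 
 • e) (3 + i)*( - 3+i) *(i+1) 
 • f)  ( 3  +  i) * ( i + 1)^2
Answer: d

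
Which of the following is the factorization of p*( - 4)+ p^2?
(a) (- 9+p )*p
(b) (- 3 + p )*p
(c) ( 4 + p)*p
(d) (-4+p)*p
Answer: d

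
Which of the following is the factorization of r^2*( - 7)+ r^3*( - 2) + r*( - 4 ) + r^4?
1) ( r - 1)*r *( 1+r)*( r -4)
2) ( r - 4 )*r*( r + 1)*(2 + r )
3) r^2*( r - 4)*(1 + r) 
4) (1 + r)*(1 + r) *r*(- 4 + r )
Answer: 4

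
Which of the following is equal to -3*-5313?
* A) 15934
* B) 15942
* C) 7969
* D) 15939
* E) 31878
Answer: D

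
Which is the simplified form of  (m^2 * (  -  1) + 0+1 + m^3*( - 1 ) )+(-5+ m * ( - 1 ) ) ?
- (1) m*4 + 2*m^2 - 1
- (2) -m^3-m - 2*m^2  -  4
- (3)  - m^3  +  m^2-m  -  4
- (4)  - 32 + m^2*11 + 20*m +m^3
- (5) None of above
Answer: 5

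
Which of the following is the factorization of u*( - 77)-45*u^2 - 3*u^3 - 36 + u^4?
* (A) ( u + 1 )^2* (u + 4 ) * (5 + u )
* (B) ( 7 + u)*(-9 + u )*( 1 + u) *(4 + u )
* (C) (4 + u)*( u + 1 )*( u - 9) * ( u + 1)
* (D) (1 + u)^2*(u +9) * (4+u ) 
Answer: C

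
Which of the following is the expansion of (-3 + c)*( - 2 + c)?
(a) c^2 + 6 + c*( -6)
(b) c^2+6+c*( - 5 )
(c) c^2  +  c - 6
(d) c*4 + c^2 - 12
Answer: b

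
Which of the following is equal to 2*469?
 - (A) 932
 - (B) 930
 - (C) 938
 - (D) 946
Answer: C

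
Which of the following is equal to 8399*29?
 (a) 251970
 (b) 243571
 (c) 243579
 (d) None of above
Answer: b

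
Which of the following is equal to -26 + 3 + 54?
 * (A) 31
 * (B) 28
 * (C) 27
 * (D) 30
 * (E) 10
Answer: A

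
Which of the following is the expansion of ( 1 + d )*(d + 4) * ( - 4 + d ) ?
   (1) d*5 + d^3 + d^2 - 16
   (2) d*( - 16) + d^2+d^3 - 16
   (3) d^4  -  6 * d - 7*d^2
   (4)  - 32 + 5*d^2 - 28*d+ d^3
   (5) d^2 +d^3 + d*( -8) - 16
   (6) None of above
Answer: 2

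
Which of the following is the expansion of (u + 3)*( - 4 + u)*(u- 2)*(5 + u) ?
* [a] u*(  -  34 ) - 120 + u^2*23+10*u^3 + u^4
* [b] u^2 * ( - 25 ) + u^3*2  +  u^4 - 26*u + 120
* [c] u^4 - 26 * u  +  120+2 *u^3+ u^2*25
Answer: b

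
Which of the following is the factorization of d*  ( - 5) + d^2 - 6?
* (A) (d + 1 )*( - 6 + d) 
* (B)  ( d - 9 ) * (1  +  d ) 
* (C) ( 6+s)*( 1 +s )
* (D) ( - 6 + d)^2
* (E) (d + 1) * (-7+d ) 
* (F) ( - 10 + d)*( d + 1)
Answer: A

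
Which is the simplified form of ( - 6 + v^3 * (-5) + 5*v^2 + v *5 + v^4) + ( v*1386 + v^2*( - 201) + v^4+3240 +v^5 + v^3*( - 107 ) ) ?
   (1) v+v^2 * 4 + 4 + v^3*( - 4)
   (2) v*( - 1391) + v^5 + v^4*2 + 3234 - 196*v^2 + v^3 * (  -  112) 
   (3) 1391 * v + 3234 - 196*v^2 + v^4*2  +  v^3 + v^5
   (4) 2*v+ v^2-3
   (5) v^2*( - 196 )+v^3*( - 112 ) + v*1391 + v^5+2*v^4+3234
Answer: 5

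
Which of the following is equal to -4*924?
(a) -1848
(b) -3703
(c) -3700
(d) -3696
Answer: d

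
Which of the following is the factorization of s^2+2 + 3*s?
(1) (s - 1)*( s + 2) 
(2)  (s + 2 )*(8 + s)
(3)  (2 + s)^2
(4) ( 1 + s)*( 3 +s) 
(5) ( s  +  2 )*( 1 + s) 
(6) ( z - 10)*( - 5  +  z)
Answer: 5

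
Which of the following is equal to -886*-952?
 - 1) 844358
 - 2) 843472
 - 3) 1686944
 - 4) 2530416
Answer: 2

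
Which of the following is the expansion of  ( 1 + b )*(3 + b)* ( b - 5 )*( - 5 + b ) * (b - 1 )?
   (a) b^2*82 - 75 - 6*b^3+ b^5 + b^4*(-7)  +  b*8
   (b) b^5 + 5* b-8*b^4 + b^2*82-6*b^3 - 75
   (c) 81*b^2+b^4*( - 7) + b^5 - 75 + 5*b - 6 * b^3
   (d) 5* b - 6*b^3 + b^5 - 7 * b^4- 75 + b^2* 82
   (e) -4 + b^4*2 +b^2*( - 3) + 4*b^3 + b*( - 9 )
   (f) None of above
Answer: d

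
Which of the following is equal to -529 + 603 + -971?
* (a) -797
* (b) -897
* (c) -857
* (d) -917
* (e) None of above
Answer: b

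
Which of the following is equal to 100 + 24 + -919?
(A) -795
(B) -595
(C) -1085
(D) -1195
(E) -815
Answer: A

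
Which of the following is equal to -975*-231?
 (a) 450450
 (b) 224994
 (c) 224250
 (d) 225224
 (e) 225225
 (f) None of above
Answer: e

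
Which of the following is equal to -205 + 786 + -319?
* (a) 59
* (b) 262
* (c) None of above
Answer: b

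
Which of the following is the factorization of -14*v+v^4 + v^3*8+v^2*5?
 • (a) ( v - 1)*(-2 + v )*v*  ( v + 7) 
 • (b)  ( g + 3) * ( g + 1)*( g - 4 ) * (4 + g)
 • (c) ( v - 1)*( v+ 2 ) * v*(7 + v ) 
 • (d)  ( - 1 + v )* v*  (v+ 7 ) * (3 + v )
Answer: c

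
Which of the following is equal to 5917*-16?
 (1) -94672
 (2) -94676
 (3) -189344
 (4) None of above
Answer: 1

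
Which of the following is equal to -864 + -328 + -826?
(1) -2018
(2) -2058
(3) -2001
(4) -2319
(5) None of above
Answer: 1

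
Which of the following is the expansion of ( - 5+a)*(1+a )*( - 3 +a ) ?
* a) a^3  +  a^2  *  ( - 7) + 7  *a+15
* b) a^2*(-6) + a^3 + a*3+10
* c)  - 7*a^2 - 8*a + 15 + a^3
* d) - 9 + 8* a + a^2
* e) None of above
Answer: a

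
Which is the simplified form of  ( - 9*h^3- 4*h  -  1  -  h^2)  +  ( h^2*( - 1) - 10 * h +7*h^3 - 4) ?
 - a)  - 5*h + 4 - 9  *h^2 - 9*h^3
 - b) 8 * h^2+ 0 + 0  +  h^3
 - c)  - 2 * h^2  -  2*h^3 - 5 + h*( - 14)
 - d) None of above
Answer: c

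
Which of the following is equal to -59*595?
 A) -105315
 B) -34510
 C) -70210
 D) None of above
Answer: D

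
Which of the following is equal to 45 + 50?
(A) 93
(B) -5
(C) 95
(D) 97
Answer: C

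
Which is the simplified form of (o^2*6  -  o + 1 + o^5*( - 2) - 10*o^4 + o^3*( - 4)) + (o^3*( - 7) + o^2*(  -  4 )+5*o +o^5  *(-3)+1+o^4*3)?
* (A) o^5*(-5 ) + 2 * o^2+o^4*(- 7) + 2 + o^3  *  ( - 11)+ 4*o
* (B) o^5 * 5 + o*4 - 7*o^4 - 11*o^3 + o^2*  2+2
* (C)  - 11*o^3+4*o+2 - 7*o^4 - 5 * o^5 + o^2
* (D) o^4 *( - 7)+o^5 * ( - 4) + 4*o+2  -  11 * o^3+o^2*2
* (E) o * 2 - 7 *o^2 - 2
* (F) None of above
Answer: A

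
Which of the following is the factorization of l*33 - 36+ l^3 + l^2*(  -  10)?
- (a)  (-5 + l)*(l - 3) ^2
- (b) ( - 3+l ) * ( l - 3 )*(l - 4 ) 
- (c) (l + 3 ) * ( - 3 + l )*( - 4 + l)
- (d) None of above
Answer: b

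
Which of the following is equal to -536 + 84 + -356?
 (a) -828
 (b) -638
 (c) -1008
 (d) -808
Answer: d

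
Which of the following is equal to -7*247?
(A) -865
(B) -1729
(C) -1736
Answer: B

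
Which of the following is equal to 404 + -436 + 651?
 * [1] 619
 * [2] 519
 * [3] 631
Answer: 1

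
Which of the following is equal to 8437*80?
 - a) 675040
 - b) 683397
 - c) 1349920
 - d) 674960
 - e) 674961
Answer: d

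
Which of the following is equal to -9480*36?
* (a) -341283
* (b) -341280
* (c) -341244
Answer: b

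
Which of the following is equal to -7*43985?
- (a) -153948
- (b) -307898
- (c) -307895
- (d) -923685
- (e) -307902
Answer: c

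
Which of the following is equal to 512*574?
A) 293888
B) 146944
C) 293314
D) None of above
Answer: A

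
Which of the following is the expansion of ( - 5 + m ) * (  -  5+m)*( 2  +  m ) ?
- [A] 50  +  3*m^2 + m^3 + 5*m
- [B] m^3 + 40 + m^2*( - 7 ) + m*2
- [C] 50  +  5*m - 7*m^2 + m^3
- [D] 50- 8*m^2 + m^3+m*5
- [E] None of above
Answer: D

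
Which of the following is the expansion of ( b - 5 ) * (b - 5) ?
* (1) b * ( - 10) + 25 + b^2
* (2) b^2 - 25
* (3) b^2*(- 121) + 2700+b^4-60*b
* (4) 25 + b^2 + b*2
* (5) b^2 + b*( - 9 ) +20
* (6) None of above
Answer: 1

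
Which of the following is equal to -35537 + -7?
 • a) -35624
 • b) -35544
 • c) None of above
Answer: b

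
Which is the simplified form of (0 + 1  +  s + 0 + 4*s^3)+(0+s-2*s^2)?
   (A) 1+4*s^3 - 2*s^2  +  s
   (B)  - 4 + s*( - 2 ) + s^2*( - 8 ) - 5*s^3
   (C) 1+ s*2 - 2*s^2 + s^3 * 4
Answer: C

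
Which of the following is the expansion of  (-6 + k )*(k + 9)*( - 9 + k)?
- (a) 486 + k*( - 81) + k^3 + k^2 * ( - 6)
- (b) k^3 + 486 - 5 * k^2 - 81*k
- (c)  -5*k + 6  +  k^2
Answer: a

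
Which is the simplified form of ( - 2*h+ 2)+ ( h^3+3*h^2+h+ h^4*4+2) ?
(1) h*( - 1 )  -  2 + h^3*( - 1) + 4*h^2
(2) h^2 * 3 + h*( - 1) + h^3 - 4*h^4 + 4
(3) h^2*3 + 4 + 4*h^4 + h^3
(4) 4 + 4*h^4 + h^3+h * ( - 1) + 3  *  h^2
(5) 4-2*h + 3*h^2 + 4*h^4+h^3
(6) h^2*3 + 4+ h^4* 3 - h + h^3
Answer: 4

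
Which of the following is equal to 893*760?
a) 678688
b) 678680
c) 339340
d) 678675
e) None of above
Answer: b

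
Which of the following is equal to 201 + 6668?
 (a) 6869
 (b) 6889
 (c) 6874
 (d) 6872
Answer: a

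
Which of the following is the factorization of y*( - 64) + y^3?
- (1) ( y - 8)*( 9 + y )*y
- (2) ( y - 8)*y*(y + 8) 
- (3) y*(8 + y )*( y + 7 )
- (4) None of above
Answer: 2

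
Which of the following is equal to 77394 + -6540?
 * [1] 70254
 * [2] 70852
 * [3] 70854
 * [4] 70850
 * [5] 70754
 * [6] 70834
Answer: 3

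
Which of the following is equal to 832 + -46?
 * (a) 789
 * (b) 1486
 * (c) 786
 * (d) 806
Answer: c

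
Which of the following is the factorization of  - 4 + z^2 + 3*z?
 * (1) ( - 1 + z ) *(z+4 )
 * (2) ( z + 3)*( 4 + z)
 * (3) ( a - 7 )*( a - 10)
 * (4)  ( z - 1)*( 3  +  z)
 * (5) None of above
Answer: 1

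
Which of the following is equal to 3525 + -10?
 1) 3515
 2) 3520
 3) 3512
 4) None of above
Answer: 1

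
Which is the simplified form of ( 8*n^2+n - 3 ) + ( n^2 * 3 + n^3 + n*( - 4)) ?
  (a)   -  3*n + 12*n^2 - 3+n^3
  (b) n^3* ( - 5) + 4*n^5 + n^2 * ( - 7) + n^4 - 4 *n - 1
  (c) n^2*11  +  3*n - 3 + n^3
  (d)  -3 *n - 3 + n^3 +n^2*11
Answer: d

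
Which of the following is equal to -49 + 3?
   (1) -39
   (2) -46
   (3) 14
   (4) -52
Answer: 2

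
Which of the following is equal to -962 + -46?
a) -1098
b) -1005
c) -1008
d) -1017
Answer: c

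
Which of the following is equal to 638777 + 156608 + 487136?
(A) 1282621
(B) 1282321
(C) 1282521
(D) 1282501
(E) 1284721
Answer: C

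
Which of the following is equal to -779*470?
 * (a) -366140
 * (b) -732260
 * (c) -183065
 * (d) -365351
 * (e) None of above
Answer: e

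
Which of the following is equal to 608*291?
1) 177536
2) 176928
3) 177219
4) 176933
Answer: 2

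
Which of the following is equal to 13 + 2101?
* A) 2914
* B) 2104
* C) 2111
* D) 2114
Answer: D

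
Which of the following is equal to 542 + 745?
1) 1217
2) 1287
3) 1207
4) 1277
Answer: 2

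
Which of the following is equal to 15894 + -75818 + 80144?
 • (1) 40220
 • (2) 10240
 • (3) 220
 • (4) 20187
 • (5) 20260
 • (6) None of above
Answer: 6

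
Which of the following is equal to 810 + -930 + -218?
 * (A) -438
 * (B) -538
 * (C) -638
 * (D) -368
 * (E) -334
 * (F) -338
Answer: F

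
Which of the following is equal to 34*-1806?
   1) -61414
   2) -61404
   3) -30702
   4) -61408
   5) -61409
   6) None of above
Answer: 2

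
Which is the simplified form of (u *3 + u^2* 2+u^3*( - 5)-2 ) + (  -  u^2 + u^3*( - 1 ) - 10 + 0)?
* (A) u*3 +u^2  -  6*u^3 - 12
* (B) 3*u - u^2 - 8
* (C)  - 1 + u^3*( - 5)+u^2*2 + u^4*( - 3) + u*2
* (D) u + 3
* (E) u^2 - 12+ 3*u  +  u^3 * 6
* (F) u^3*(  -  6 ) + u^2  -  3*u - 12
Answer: A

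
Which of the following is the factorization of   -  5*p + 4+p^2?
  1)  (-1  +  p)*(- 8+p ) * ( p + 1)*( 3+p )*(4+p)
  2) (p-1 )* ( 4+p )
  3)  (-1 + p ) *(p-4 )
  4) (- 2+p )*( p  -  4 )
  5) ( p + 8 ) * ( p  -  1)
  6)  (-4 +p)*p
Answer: 3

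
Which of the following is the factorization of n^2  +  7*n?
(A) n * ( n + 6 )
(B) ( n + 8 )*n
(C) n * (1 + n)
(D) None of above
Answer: D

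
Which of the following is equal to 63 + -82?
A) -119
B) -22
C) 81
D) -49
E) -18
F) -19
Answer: F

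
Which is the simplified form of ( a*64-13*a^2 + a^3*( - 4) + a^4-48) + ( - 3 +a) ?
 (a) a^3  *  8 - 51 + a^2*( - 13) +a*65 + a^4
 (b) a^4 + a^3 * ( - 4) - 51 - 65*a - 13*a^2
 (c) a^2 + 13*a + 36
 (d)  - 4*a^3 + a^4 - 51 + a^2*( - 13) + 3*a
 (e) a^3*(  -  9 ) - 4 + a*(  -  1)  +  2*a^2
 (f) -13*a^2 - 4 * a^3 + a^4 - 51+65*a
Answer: f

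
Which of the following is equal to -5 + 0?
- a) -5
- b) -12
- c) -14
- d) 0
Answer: a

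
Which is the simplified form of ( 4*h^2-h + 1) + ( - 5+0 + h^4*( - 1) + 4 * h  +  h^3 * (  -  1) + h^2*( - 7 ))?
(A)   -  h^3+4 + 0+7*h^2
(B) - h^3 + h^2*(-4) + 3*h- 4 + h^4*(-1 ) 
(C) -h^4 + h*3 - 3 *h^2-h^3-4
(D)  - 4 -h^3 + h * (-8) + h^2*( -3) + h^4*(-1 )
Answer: C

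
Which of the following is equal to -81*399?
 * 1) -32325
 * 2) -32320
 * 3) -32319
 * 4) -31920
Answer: 3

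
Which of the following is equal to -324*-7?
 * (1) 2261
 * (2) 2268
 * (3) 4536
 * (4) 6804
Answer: 2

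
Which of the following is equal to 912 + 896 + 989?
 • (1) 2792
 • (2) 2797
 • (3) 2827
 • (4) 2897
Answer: 2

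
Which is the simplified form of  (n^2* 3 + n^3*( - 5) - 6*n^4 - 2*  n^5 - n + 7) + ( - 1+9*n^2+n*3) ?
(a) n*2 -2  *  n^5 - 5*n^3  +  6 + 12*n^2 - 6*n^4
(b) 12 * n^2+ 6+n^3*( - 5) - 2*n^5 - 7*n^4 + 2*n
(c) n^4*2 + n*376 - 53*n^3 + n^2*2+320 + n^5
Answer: a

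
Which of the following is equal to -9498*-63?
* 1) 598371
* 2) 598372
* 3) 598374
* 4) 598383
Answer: 3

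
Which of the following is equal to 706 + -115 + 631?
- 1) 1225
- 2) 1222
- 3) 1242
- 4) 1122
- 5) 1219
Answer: 2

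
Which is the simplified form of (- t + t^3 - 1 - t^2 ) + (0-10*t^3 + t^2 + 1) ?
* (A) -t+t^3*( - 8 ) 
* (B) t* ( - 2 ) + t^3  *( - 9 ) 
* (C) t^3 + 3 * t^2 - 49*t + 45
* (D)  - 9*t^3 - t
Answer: D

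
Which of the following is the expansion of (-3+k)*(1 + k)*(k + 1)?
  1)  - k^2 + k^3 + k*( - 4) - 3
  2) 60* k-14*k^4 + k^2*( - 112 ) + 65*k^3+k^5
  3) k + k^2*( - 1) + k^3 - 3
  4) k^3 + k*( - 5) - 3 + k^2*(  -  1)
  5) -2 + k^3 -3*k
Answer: 4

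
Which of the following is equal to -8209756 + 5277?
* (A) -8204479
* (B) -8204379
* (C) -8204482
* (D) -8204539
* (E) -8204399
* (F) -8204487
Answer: A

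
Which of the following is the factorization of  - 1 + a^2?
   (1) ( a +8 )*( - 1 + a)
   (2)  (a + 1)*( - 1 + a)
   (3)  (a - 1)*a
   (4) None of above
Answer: 2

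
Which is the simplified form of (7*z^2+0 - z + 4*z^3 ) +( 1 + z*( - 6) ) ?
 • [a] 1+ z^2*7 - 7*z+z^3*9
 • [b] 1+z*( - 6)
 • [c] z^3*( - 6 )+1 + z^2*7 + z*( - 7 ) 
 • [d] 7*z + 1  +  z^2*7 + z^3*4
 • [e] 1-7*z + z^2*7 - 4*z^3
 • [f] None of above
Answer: f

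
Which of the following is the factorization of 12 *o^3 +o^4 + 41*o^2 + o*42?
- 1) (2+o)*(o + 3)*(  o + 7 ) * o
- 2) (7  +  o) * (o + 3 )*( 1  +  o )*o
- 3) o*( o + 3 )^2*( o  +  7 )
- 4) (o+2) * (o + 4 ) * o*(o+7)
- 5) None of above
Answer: 1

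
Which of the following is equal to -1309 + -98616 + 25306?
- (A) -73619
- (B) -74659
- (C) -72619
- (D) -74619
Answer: D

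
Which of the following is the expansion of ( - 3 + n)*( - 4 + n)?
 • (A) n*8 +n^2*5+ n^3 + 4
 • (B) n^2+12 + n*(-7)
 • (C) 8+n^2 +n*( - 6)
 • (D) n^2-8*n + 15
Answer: B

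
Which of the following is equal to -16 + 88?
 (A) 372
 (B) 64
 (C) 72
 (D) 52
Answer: C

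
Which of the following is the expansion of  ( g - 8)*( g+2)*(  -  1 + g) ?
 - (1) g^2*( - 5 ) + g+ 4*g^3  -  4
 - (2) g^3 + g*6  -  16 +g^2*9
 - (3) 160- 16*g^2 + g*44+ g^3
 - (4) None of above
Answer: 4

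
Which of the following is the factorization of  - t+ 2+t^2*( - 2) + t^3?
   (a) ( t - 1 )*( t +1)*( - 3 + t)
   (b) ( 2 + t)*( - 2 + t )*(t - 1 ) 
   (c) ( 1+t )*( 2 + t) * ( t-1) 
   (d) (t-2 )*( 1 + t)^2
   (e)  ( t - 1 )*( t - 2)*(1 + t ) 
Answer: e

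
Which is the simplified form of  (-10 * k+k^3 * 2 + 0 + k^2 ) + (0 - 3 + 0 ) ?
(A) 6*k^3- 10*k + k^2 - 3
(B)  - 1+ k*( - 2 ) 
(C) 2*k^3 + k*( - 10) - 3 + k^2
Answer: C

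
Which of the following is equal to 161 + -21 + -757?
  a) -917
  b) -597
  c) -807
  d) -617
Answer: d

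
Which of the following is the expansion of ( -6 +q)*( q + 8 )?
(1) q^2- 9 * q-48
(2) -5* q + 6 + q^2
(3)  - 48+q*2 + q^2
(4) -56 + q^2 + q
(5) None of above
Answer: 3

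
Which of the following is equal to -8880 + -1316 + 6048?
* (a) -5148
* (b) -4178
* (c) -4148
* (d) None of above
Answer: c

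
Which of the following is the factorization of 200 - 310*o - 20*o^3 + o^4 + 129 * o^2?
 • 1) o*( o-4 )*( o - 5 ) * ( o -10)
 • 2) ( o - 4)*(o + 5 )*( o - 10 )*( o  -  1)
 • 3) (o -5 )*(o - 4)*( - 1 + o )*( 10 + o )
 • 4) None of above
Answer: 4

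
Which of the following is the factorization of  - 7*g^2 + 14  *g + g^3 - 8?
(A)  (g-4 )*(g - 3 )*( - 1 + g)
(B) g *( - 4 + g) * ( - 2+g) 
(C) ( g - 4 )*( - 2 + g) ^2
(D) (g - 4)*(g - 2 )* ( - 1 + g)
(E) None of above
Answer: D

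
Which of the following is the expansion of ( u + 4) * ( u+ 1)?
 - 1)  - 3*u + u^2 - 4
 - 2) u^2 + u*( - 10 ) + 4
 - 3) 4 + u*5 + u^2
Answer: 3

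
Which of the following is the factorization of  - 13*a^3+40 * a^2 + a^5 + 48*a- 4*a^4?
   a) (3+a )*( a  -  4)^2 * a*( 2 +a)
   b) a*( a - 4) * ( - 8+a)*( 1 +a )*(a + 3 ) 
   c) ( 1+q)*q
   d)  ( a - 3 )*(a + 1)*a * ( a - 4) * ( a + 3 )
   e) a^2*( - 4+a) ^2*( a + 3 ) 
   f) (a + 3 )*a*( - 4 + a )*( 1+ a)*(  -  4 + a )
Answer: f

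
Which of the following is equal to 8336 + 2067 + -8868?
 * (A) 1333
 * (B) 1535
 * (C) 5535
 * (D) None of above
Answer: B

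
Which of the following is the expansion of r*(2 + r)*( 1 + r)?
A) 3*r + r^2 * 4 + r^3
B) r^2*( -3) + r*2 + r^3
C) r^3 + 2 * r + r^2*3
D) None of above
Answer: C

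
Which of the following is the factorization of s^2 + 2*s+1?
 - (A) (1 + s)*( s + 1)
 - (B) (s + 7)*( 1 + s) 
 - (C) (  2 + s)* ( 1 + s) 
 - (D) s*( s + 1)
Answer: A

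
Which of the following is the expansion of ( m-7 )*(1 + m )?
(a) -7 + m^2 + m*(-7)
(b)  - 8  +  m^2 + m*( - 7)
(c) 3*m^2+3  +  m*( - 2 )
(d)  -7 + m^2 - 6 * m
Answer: d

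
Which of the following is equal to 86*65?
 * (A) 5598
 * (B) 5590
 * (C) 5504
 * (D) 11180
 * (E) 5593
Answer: B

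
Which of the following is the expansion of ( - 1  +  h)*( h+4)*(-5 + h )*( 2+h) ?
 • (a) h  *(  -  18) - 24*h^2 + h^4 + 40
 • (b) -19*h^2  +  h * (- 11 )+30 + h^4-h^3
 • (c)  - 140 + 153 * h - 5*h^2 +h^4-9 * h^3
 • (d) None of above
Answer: d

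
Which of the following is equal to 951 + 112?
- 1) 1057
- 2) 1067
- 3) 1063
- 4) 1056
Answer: 3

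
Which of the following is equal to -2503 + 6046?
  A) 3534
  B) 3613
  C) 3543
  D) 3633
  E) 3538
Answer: C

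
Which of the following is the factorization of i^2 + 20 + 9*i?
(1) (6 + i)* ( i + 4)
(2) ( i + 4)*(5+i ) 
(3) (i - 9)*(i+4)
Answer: 2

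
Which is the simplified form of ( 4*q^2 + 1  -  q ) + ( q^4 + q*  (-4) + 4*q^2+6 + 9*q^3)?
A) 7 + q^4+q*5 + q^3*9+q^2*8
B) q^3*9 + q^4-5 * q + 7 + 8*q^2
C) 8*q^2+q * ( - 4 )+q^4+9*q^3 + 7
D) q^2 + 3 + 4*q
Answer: B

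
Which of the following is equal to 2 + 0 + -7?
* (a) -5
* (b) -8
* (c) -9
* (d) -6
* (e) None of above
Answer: a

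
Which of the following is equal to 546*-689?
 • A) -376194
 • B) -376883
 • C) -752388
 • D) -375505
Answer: A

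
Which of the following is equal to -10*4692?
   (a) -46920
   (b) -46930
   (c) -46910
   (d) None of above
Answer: a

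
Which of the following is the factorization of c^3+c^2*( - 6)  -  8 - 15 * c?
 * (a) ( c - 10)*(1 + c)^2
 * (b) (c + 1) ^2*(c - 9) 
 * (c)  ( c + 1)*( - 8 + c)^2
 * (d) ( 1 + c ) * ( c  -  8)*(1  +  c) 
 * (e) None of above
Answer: d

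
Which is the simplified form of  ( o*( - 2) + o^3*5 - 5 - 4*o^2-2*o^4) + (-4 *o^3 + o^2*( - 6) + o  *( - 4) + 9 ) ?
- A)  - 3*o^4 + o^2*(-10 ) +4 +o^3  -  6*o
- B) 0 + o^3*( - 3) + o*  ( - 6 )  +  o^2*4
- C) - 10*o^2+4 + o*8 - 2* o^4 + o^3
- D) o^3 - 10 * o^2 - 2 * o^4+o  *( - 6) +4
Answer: D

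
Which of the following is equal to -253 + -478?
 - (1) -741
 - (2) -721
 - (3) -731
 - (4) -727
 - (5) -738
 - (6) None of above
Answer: 3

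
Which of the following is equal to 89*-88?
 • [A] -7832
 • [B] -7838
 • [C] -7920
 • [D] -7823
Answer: A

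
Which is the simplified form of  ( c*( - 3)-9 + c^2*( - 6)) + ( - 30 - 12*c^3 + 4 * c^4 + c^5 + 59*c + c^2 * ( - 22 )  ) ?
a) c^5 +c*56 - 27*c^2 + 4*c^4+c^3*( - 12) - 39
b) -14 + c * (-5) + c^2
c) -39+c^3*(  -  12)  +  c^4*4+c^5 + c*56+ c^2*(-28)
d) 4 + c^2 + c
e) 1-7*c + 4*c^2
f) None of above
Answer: c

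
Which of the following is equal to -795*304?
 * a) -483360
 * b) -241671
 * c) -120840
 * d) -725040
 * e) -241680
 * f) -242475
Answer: e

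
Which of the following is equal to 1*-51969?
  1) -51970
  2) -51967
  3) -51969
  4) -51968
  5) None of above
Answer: 3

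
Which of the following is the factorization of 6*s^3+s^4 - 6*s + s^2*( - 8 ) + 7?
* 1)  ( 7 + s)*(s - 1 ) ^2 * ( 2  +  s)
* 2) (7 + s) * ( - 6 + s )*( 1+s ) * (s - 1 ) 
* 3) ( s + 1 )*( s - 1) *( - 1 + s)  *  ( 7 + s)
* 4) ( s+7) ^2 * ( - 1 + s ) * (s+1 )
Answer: 3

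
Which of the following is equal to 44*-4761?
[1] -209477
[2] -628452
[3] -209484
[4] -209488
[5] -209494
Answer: 3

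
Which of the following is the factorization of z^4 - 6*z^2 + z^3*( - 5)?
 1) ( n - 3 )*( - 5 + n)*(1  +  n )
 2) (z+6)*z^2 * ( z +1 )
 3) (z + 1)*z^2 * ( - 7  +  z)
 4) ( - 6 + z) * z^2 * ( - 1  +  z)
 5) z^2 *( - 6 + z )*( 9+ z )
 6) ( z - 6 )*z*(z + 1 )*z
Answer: 6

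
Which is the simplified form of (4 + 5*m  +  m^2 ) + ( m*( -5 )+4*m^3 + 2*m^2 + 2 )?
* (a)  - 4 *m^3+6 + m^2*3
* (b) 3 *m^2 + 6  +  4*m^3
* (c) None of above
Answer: b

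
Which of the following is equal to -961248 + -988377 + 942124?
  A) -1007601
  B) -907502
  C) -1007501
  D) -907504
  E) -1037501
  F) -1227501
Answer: C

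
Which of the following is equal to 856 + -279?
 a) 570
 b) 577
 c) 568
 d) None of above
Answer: b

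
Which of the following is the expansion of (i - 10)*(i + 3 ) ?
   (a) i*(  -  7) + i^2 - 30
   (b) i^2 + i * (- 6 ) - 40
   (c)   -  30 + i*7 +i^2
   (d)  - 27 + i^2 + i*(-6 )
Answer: a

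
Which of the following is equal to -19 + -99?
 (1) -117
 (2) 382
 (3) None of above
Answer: 3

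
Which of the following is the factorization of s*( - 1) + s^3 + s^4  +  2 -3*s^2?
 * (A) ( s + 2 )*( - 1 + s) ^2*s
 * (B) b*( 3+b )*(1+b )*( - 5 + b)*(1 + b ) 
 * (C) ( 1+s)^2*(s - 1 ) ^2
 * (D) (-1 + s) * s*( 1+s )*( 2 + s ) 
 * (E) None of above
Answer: E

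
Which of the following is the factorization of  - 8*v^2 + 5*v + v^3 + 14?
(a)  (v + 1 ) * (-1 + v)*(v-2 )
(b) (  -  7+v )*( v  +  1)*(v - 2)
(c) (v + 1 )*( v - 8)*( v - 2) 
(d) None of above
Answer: b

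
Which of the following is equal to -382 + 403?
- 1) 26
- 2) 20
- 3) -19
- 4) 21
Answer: 4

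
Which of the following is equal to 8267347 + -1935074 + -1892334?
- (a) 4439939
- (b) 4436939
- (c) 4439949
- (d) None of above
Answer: a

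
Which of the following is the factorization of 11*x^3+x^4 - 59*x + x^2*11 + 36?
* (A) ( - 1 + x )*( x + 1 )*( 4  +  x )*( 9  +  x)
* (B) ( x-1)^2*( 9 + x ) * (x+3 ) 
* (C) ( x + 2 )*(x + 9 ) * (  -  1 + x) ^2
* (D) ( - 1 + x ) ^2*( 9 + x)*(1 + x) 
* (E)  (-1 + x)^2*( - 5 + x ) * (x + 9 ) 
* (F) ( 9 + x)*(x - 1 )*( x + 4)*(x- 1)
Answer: F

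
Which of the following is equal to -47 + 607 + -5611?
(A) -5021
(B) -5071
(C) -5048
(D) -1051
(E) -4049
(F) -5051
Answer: F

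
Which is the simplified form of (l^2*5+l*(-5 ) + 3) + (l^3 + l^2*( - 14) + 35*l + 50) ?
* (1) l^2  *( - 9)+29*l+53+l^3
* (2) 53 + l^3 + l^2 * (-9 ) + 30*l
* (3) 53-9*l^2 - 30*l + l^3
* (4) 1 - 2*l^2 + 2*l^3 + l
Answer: 2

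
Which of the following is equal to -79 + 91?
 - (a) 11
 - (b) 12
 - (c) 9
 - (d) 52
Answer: b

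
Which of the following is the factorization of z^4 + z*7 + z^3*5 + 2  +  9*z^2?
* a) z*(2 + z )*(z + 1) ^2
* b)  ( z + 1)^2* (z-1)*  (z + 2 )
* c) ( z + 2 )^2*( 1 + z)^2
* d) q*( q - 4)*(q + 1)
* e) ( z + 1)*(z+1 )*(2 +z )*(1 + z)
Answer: e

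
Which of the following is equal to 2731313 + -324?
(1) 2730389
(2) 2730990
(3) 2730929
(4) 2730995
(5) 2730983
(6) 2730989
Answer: 6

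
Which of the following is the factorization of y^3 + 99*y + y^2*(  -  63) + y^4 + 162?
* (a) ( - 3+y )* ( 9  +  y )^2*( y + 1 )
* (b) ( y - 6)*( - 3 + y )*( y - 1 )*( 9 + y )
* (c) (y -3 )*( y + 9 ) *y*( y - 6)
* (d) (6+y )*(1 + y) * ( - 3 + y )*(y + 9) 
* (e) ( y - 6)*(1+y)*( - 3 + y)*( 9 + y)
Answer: e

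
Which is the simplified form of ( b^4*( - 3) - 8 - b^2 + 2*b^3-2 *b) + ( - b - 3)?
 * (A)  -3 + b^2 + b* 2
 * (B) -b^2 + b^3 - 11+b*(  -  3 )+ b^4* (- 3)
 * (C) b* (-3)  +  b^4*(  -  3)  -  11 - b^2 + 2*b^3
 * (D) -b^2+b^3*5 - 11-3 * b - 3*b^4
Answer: C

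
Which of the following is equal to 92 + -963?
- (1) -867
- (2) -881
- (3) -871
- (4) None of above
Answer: 3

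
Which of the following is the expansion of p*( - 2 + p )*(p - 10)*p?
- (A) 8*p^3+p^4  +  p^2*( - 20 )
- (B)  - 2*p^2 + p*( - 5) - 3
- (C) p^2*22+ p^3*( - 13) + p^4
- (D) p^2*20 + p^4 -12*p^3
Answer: D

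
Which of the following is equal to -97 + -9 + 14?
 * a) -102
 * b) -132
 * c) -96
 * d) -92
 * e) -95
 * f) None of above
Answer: d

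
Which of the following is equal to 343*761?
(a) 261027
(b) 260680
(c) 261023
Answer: c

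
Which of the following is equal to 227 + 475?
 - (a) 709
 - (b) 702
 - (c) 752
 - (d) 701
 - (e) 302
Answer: b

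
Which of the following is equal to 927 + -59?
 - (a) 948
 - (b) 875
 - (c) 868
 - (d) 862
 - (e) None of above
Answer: c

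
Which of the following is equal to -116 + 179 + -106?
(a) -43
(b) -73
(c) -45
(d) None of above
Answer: a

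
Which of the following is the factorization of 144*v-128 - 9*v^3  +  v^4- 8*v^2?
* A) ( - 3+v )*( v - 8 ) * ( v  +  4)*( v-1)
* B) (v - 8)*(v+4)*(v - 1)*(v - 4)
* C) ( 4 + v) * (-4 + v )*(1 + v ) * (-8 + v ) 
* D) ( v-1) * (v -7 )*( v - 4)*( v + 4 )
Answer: B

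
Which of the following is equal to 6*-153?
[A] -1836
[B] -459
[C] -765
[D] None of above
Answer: D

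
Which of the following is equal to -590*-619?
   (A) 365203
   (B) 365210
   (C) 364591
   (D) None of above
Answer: B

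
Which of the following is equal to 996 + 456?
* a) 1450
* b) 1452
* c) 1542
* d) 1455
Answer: b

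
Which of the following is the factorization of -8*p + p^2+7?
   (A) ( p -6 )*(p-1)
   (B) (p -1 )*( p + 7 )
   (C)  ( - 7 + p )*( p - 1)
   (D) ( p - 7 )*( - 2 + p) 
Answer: C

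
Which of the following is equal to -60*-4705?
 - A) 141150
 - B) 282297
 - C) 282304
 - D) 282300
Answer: D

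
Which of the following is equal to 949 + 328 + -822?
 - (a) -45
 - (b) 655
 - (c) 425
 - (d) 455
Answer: d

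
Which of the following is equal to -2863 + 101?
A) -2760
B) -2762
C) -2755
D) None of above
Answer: B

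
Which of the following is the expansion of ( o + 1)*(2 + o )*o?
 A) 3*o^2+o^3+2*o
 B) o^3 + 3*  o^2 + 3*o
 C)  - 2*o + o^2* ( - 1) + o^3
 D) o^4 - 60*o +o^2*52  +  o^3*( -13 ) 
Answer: A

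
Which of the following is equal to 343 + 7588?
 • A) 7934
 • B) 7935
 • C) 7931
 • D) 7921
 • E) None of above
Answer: C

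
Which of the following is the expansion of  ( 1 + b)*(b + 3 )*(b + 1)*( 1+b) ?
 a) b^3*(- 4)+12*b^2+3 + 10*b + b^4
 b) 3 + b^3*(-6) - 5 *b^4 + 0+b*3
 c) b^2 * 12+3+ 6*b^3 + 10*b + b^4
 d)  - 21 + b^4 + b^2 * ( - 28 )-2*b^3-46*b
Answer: c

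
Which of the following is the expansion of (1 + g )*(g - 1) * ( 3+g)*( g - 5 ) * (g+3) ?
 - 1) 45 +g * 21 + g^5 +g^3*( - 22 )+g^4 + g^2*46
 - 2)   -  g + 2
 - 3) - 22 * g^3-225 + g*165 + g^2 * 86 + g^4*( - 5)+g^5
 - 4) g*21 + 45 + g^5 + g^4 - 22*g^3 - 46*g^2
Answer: 4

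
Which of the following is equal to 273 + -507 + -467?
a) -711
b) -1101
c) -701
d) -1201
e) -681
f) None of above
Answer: c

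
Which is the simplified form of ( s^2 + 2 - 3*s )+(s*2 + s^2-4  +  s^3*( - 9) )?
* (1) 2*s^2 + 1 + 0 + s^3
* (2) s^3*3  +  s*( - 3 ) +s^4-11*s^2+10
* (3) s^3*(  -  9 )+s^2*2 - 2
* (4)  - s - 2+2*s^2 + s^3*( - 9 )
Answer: 4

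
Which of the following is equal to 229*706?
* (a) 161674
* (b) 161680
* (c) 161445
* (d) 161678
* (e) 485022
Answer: a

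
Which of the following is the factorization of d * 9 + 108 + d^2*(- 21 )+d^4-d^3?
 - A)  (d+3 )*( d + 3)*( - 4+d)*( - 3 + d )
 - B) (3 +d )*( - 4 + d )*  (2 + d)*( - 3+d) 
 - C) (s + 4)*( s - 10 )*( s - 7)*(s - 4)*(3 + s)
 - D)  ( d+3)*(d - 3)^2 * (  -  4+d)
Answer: A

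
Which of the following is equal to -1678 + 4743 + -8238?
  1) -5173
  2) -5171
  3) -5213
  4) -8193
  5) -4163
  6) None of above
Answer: 1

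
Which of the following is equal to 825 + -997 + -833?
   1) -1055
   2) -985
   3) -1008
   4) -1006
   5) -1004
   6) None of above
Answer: 6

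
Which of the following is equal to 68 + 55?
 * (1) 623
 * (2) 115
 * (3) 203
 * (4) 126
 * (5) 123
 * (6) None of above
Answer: 5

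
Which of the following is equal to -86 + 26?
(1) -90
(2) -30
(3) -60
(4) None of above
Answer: 3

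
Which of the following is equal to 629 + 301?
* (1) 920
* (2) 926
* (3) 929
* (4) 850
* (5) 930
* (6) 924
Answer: 5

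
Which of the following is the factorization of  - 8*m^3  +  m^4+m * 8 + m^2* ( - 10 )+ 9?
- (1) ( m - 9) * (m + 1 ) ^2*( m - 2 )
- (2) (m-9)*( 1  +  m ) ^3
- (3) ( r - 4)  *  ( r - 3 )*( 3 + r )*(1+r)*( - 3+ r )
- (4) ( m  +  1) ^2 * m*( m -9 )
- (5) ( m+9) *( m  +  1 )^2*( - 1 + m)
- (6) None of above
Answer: 6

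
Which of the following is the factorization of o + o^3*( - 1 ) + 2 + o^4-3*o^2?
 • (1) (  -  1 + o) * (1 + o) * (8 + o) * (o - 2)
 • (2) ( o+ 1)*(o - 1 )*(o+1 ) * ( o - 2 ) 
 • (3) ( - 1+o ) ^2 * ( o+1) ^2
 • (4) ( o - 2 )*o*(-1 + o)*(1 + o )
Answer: 2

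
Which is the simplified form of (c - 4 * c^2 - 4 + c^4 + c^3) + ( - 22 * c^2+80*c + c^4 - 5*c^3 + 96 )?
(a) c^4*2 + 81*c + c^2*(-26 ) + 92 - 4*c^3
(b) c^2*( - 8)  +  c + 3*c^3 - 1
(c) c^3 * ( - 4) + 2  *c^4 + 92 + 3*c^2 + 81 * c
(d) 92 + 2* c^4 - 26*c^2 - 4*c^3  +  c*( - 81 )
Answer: a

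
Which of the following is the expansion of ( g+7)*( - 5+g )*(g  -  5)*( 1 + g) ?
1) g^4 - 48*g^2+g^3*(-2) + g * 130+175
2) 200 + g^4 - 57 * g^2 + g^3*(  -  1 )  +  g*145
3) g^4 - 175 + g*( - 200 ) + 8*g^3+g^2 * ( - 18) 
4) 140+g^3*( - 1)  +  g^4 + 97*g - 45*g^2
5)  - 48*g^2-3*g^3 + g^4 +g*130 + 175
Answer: 1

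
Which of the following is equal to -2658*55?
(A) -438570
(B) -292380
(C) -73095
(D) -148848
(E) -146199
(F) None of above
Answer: F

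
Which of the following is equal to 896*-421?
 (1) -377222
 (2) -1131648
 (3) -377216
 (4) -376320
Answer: 3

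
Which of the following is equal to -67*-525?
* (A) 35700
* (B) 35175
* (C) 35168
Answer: B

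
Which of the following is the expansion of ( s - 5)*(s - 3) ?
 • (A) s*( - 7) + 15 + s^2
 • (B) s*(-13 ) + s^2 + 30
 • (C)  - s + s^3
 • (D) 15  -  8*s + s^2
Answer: D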